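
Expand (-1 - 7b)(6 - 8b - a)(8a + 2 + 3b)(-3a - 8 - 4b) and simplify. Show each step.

(-1 - 7b)(6 - 8b - a)(8a + 2 + 3b)(-3a - 8 - 4b)
= (-6 + 8b + a - 42b + 56b² + 7ab)(8a + 2 + 3b)(-3a - 8 - 4b)    [distributive law]
= (-6 - 34b + a + 56b² + 7ab)(8a + 2 + 3b)(-3a - 8 - 4b)    [combine like terms]
= (-48a - 12 - 18b - 272ab - 68b - 102b² + 8a² + 2a + 3ab + 448ab² + 112b² + 168b³ + 56a²b + 14ab + 21ab²)(-3a - 8 - 4b)    [distributive law]
= (-46a - 12 - 86b - 255ab + 10b² + 8a² + 469ab² + 168b³ + 56a²b)(-3a - 8 - 4b)    [combine like terms]
= 138a² + 368a + 184ab + 36a + 96 + 48b + 258ab + 688b + 344b² + 765a²b + 2040ab + 1020ab² - 30ab² - 80b² - 40b³ - 24a³ - 64a² - 32a²b - 1407a²b² - 3752ab² - 1876ab³ - 504ab³ - 1344b³ - 672b⁴ - 168a³b - 448a²b - 224a²b²    [distributive law]
= 74a² + 404a + 2482ab + 96 + 736b + 264b² + 285a²b - 2762ab² - 1384b³ - 24a³ - 1631a²b² - 2380ab³ - 672b⁴ - 168a³b    [combine like terms]

74a² + 404a + 2482ab + 96 + 736b + 264b² + 285a²b - 2762ab² - 1384b³ - 24a³ - 1631a²b² - 2380ab³ - 672b⁴ - 168a³b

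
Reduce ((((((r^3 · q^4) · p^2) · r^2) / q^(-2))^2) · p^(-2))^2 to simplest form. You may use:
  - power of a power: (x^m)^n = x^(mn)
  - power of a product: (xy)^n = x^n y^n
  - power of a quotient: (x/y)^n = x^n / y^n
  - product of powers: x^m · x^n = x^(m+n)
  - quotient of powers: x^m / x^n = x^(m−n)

((((((r^3 · q^4) · p^2) · r^2) / q^(-2))^2) · p^(-2))^2
= ((((((r^3 · q^4) · p^2) · r^2) / q^(-2))^2)^2) · ((p^(-2))^2)    [power of a product]
= (((((r^3 · q^4) · p^2) · r^2) / q^(-2))^4) · ((p^(-2))^2)    [power of a power]
= (((((r^3 · q^4) · p^2) · r^2)^4) / ((q^(-2))^4)) · ((p^(-2))^2)    [power of a quotient]
= (((((r^3 · q^4) · p^2)^4) · ((r^2)^4)) / ((q^(-2))^4)) · ((p^(-2))^2)    [power of a product]
= (((((r^3 · q^4)^4) · ((p^2)^4)) · ((r^2)^4)) / ((q^(-2))^4)) · ((p^(-2))^2)    [power of a product]
= ((((((r^3)^4) · ((q^4)^4)) · ((p^2)^4)) · ((r^2)^4)) / ((q^(-2))^4)) · ((p^(-2))^2)    [power of a product]
= ((((r^12 · ((q^4)^4)) · ((p^2)^4)) · ((r^2)^4)) / ((q^(-2))^4)) · ((p^(-2))^2)    [power of a power]
= ((((r^12 · q^16) · ((p^2)^4)) · ((r^2)^4)) / ((q^(-2))^4)) · ((p^(-2))^2)    [power of a power]
= ((((r^12 · q^16) · p^8) · ((r^2)^4)) / ((q^(-2))^4)) · ((p^(-2))^2)    [power of a power]
= ((((r^12 · q^16) · p^8) · r^8) / ((q^(-2))^4)) · ((p^(-2))^2)    [power of a power]
= ((((r^12 · q^16) · p^8) · r^8) / q^(-8)) · ((p^(-2))^2)    [power of a power]
= ((((r^12 · q^16) · p^8) · r^8) / q^(-8)) · p^(-4)    [power of a power]
= p^4q^24r^20    [quotient of powers; product of powers]

p^4q^24r^20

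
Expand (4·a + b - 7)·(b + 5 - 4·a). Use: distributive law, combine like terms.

48·a - 16·a² + b² - 2·b - 35

(4·a + b - 7)·(b + 5 - 4·a)
= 4·a·b + 20·a - 16·a² + b² + 5·b - 4·a·b - 7·b - 35 + 28·a    [distributive law]
= 48·a - 16·a² + b² - 2·b - 35    [combine like terms]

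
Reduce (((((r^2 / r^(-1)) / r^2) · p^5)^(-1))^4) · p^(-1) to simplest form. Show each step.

p^(-21)r^(-4)

(((((r^2 / r^(-1)) / r^2) · p^5)^(-1))^4) · p^(-1)
= ((((r^2 / r^(-1)) / r^2) · p^5)^(-4)) · p^(-1)    [power of a power]
= ((((r^2 / r^(-1)) / r^2)^(-4)) · ((p^5)^(-4))) · p^(-1)    [power of a product]
= ((((r^2 / r^(-1))^(-4)) / ((r^2)^(-4))) · ((p^5)^(-4))) · p^(-1)    [power of a quotient]
= (((((r^2)^(-4)) / ((r^(-1))^(-4))) / ((r^2)^(-4))) · ((p^5)^(-4))) · p^(-1)    [power of a quotient]
= (((r^(-8) / ((r^(-1))^(-4))) / ((r^2)^(-4))) · ((p^5)^(-4))) · p^(-1)    [power of a power]
= (((r^(-8) / r^4) / ((r^2)^(-4))) · ((p^5)^(-4))) · p^(-1)    [power of a power]
= ((r^(-12) / ((r^2)^(-4))) · ((p^5)^(-4))) · p^(-1)    [quotient of powers]
= ((r^(-12) / r^(-8)) · ((p^5)^(-4))) · p^(-1)    [power of a power]
= (r^(-4) · ((p^5)^(-4))) · p^(-1)    [quotient of powers]
= (r^(-4) · p^(-20)) · p^(-1)    [power of a power]
= p^(-21)r^(-4)    [product of powers]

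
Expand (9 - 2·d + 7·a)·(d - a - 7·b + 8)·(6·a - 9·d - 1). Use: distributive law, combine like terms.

(9 - 2·d + 7·a)·(d - a - 7·b + 8)·(6·a - 9·d - 1)
= (9·d - 9·a - 63·b + 72 - 2·d^2 + 2·a·d + 14·b·d - 16·d + 7·a·d - 7·a^2 - 49·a·b + 56·a)·(6·a - 9·d - 1)    [distributive law]
= (-7·d + 47·a - 63·b + 72 - 2·d^2 + 9·a·d + 14·b·d - 7·a^2 - 49·a·b)·(6·a - 9·d - 1)    [combine like terms]
= -42·a·d + 63·d^2 + 7·d + 282·a^2 - 423·a·d - 47·a - 378·a·b + 567·b·d + 63·b + 432·a - 648·d - 72 - 12·a·d^2 + 18·d^3 + 2·d^2 + 54·a^2·d - 81·a·d^2 - 9·a·d + 84·a·b·d - 126·b·d^2 - 14·b·d - 42·a^3 + 63·a^2·d + 7·a^2 - 294·a^2·b + 441·a·b·d + 49·a·b    [distributive law]
= -474·a·d + 65·d^2 - 641·d + 289·a^2 + 385·a - 329·a·b + 553·b·d + 63·b - 72 - 93·a·d^2 + 18·d^3 + 117·a^2·d + 525·a·b·d - 126·b·d^2 - 42·a^3 - 294·a^2·b    [combine like terms]

-474·a·d + 65·d^2 - 641·d + 289·a^2 + 385·a - 329·a·b + 553·b·d + 63·b - 72 - 93·a·d^2 + 18·d^3 + 117·a^2·d + 525·a·b·d - 126·b·d^2 - 42·a^3 - 294·a^2·b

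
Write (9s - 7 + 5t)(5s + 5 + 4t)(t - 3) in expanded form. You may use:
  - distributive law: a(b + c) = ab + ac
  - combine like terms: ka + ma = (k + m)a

45s^2t - 135s^2 - 173st - 30s + 61st^2 - 26t + 105 - 63t^2 + 20t^3

(9s - 7 + 5t)(5s + 5 + 4t)(t - 3)
= (45s^2 + 45s + 36st - 35s - 35 - 28t + 25st + 25t + 20t^2)(t - 3)    [distributive law]
= (45s^2 + 10s + 61st - 35 - 3t + 20t^2)(t - 3)    [combine like terms]
= 45s^2t - 135s^2 + 10st - 30s + 61st^2 - 183st - 35t + 105 - 3t^2 + 9t + 20t^3 - 60t^2    [distributive law]
= 45s^2t - 135s^2 - 173st - 30s + 61st^2 - 26t + 105 - 63t^2 + 20t^3    [combine like terms]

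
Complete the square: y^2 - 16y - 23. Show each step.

(y - 8)^2 - 87

y^2 - 16y - 23
= y^2 - 16y + 64 - 64 - 23    [add and subtract 64]
= (y - 8)^2 - 64 - 23    [perfect-square identity]
= (y - 8)^2 - 87    [combine constants]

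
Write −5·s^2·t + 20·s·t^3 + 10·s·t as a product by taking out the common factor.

5·s·t(−s + 4·t^2 + 2)

−5·s^2·t + 20·s·t^3 + 10·s·t
= 5(−s^2·t + 4·s·t^3 + 2·s·t)    [factor out 5]
= 5·s·t(−s + 4·t^2 + 2)    [factor out s·t]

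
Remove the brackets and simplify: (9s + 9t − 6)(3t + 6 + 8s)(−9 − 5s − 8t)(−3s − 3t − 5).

10746s^2t + 9585st^2 + 5325st + 4293s^3t + 5994s^2t^2 + 3429st^3 + 3012s^2 − 1602s + 3834s^3 + 1080s^4 + 2673t^3 + 2763t^2 + 648t^4 − 792t − 1620

(9s + 9t − 6)(3t + 6 + 8s)(−9 − 5s − 8t)(−3s − 3t − 5)
= (27st + 54s + 72s^2 + 27t^2 + 54t + 72st − 18t − 36 − 48s)(−9 − 5s − 8t)(−3s − 3t − 5)    [distributive law]
= (99st + 6s + 72s^2 + 27t^2 + 36t − 36)(−9 − 5s − 8t)(−3s − 3t − 5)    [combine like terms]
= (−891st − 495s^2t − 792st^2 − 54s − 30s^2 − 48st − 648s^2 − 360s^3 − 576s^2t − 243t^2 − 135st^2 − 216t^3 − 324t − 180st − 288t^2 + 324 + 180s + 288t)(−3s − 3t − 5)    [distributive law]
= (−1119st − 1071s^2t − 927st^2 + 126s − 678s^2 − 360s^3 − 531t^2 − 216t^3 − 36t + 324)(−3s − 3t − 5)    [combine like terms]
= 3357s^2t + 3357st^2 + 5595st + 3213s^3t + 3213s^2t^2 + 5355s^2t + 2781s^2t^2 + 2781st^3 + 4635st^2 − 378s^2 − 378st − 630s + 2034s^3 + 2034s^2t + 3390s^2 + 1080s^4 + 1080s^3t + 1800s^3 + 1593st^2 + 1593t^3 + 2655t^2 + 648st^3 + 648t^4 + 1080t^3 + 108st + 108t^2 + 180t − 972s − 972t − 1620    [distributive law]
= 10746s^2t + 9585st^2 + 5325st + 4293s^3t + 5994s^2t^2 + 3429st^3 + 3012s^2 − 1602s + 3834s^3 + 1080s^4 + 2673t^3 + 2763t^2 + 648t^4 − 792t − 1620    [combine like terms]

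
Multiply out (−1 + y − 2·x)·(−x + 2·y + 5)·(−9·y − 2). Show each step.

91·x·y + 18·x − 31·y^2 + 39·y + 10 + 45·x·y^2 − 18·y^3 − 18·x^2·y − 4·x^2

(−1 + y − 2·x)·(−x + 2·y + 5)·(−9·y − 2)
= (x − 2·y − 5 − x·y + 2·y^2 + 5·y + 2·x^2 − 4·x·y − 10·x)·(−9·y − 2)    [distributive law]
= (−9·x + 3·y − 5 − 5·x·y + 2·y^2 + 2·x^2)·(−9·y − 2)    [combine like terms]
= 81·x·y + 18·x − 27·y^2 − 6·y + 45·y + 10 + 45·x·y^2 + 10·x·y − 18·y^3 − 4·y^2 − 18·x^2·y − 4·x^2    [distributive law]
= 91·x·y + 18·x − 31·y^2 + 39·y + 10 + 45·x·y^2 − 18·y^3 − 18·x^2·y − 4·x^2    [combine like terms]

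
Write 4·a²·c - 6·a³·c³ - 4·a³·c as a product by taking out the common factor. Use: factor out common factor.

2·a²·c(2 - 3·a·c² - 2·a)

4·a²·c - 6·a³·c³ - 4·a³·c
= 2(2·a²·c - 3·a³·c³ - 2·a³·c)    [factor out 2]
= 2·a²·c(2 - 3·a·c² - 2·a)    [factor out a²·c]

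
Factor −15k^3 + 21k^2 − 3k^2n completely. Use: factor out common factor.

3k^2(−5k + 7 − n)

−15k^3 + 21k^2 − 3k^2n
= 3(−5k^3 + 7k^2 − k^2n)    [factor out 3]
= 3k^2(−5k + 7 − n)    [factor out k^2]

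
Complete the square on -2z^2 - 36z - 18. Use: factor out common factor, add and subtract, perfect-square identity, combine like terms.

-2(z + 9)^2 + 144

-2z^2 - 36z - 18
= -2(z^2 + 18z) - 18    [factor out -2 from the z-terms]
= -2(z^2 + 18z + 81 - 81) - 18    [add and subtract 81 inside the bracket]
= -2(z + 9)^2 + 162 - 18    [perfect-square identity]
= -2(z + 9)^2 + 144    [combine constants]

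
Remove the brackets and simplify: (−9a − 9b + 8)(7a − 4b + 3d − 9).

−63a^2 − 27ab − 27ad + 137a + 36b^2 − 27bd + 49b + 24d − 72

(−9a − 9b + 8)(7a − 4b + 3d − 9)
= −63a^2 + 36ab − 27ad + 81a − 63ab + 36b^2 − 27bd + 81b + 56a − 32b + 24d − 72    [distributive law]
= −63a^2 − 27ab − 27ad + 137a + 36b^2 − 27bd + 49b + 24d − 72    [combine like terms]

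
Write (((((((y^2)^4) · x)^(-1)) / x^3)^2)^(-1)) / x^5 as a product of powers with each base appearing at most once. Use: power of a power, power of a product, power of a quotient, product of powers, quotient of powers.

x^3·y^16

(((((((y^2)^4) · x)^(-1)) / x^3)^2)^(-1)) / x^5
= ((((((y^2)^4) · x)^(-1)) / x^3)^(-2)) / x^5    [power of a power]
= ((((((y^2)^4) · x)^(-1))^(-2)) / ((x^3)^(-2))) / x^5    [power of a quotient]
= (((((y^2)^4) · x)^2) / ((x^3)^(-2))) / x^5    [power of a power]
= (((((y^2)^4)^2) · (x^2)) / ((x^3)^(-2))) / x^5    [power of a product]
= ((((y^2)^8) · (x^2)) / ((x^3)^(-2))) / x^5    [power of a power]
= ((y^16 · (x^2)) / ((x^3)^(-2))) / x^5    [power of a power]
= ((y^16 · x^2) / x^(-6)) / x^5    [power of a power]
= x^3·y^16    [quotient of powers; product of powers]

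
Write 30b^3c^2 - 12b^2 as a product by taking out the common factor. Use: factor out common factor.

6b^2(5bc^2 - 2)

30b^3c^2 - 12b^2
= 6(5b^3c^2 - 2b^2)    [factor out 6]
= 6b^2(5bc^2 - 2)    [factor out b^2]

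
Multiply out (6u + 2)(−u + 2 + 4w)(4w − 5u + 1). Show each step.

−144u²w + 30u³ − 56u² + 24uw − 10u + 96uw² + 24w + 4 + 32w²

(6u + 2)(−u + 2 + 4w)(4w − 5u + 1)
= (−6u² + 12u + 24uw − 2u + 4 + 8w)(4w − 5u + 1)    [distributive law]
= (−6u² + 10u + 24uw + 4 + 8w)(4w − 5u + 1)    [combine like terms]
= −24u²w + 30u³ − 6u² + 40uw − 50u² + 10u + 96uw² − 120u²w + 24uw + 16w − 20u + 4 + 32w² − 40uw + 8w    [distributive law]
= −144u²w + 30u³ − 56u² + 24uw − 10u + 96uw² + 24w + 4 + 32w²    [combine like terms]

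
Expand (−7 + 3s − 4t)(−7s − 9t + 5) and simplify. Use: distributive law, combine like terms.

(−7 + 3s − 4t)(−7s − 9t + 5)
= 49s + 63t − 35 − 21s² − 27st + 15s + 28st + 36t² − 20t    [distributive law]
= 64s + 43t − 35 − 21s² + st + 36t²    [combine like terms]

64s + 43t − 35 − 21s² + st + 36t²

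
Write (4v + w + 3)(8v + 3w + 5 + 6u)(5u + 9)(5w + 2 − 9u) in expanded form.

(4v + w + 3)(8v + 3w + 5 + 6u)(5u + 9)(5w + 2 − 9u)
= (32v^2 + 12vw + 20v + 24uv + 8vw + 3w^2 + 5w + 6uw + 24v + 9w + 15 + 18u)(5u + 9)(5w + 2 − 9u)    [distributive law]
= (32v^2 + 20vw + 44v + 24uv + 3w^2 + 14w + 6uw + 15 + 18u)(5u + 9)(5w + 2 − 9u)    [combine like terms]
= (160uv^2 + 288v^2 + 100uvw + 180vw + 220uv + 396v + 120u^2v + 216uv + 15uw^2 + 27w^2 + 70uw + 126w + 30u^2w + 54uw + 75u + 135 + 90u^2 + 162u)(5w + 2 − 9u)    [distributive law]
= (160uv^2 + 288v^2 + 100uvw + 180vw + 436uv + 396v + 120u^2v + 15uw^2 + 27w^2 + 124uw + 126w + 30u^2w + 237u + 135 + 90u^2)(5w + 2 − 9u)    [combine like terms]
= 800uv^2w + 320uv^2 − 1440u^2v^2 + 1440v^2w + 576v^2 − 2592uv^2 + 500uvw^2 + 200uvw − 900u^2vw + 900vw^2 + 360vw − 1620uvw + 2180uvw + 872uv − 3924u^2v + 1980vw + 792v − 3564uv + 600u^2vw + 240u^2v − 1080u^3v + 75uw^3 + 30uw^2 − 135u^2w^2 + 135w^3 + 54w^2 − 243uw^2 + 620uw^2 + 248uw − 1116u^2w + 630w^2 + 252w − 1134uw + 150u^2w^2 + 60u^2w − 270u^3w + 1185uw + 474u − 2133u^2 + 675w + 270 − 1215u + 450u^2w + 180u^2 − 810u^3    [distributive law]
= 800uv^2w − 2272uv^2 − 1440u^2v^2 + 1440v^2w + 576v^2 + 500uvw^2 + 760uvw − 300u^2vw + 900vw^2 + 2340vw − 2692uv − 3684u^2v + 792v − 1080u^3v + 75uw^3 + 407uw^2 + 15u^2w^2 + 135w^3 + 684w^2 + 299uw − 606u^2w + 927w − 270u^3w − 741u − 1953u^2 + 270 − 810u^3    [combine like terms]

800uv^2w − 2272uv^2 − 1440u^2v^2 + 1440v^2w + 576v^2 + 500uvw^2 + 760uvw − 300u^2vw + 900vw^2 + 2340vw − 2692uv − 3684u^2v + 792v − 1080u^3v + 75uw^3 + 407uw^2 + 15u^2w^2 + 135w^3 + 684w^2 + 299uw − 606u^2w + 927w − 270u^3w − 741u − 1953u^2 + 270 − 810u^3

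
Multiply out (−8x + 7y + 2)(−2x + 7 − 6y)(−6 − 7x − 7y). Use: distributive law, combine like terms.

(−8x + 7y + 2)(−2x + 7 − 6y)(−6 − 7x − 7y)
= (16x^2 − 56x + 48xy − 14xy + 49y − 42y^2 − 4x + 14 − 12y)(−6 − 7x − 7y)    [distributive law]
= (16x^2 − 60x + 34xy + 37y − 42y^2 + 14)(−6 − 7x − 7y)    [combine like terms]
= −96x^2 − 112x^3 − 112x^2y + 360x + 420x^2 + 420xy − 204xy − 238x^2y − 238xy^2 − 222y − 259xy − 259y^2 + 252y^2 + 294xy^2 + 294y^3 − 84 − 98x − 98y    [distributive law]
= 324x^2 − 112x^3 − 350x^2y + 262x − 43xy + 56xy^2 − 320y − 7y^2 + 294y^3 − 84    [combine like terms]

324x^2 − 112x^3 − 350x^2y + 262x − 43xy + 56xy^2 − 320y − 7y^2 + 294y^3 − 84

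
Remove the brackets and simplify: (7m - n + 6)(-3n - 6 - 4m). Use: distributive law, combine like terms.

(7m - n + 6)(-3n - 6 - 4m)
= -21mn - 42m - 28m^2 + 3n^2 + 6n + 4mn - 18n - 36 - 24m    [distributive law]
= -17mn - 66m - 28m^2 + 3n^2 - 12n - 36    [combine like terms]

-17mn - 66m - 28m^2 + 3n^2 - 12n - 36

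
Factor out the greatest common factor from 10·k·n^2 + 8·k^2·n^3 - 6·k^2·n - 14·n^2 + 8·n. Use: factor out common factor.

10·k·n^2 + 8·k^2·n^3 - 6·k^2·n - 14·n^2 + 8·n
= 2(5·k·n^2 + 4·k^2·n^3 - 3·k^2·n - 7·n^2 + 4·n)    [factor out 2]
= 2·n(5·k·n + 4·k^2·n^2 - 3·k^2 - 7·n + 4)    [factor out n]

2·n(5·k·n + 4·k^2·n^2 - 3·k^2 - 7·n + 4)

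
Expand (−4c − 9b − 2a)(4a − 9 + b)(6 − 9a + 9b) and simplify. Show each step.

−420ac + 144a^2c − 108abc + 216c + 300bc − 36b^2c − 795ab + 270a^2b − 261ab^2 + 486b + 675b^2 − 81b^3 − 210a^2 + 72a^3 + 108a

(−4c − 9b − 2a)(4a − 9 + b)(6 − 9a + 9b)
= (−16ac + 36c − 4bc − 36ab + 81b − 9b^2 − 8a^2 + 18a − 2ab)(6 − 9a + 9b)    [distributive law]
= (−16ac + 36c − 4bc − 38ab + 81b − 9b^2 − 8a^2 + 18a)(6 − 9a + 9b)    [combine like terms]
= −96ac + 144a^2c − 144abc + 216c − 324ac + 324bc − 24bc + 36abc − 36b^2c − 228ab + 342a^2b − 342ab^2 + 486b − 729ab + 729b^2 − 54b^2 + 81ab^2 − 81b^3 − 48a^2 + 72a^3 − 72a^2b + 108a − 162a^2 + 162ab    [distributive law]
= −420ac + 144a^2c − 108abc + 216c + 300bc − 36b^2c − 795ab + 270a^2b − 261ab^2 + 486b + 675b^2 − 81b^3 − 210a^2 + 72a^3 + 108a    [combine like terms]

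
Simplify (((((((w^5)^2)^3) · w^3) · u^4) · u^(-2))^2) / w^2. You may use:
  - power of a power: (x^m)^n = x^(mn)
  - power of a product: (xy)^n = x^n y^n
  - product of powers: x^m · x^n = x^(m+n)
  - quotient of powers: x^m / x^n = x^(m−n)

u^4w^64

(((((((w^5)^2)^3) · w^3) · u^4) · u^(-2))^2) / w^2
= (((((((w^5)^2)^3) · w^3) · u^4)^2) · ((u^(-2))^2)) / w^2    [power of a product]
= (((((((w^5)^2)^3) · w^3)^2) · ((u^4)^2)) · ((u^(-2))^2)) / w^2    [power of a product]
= (((((((w^5)^2)^3)^2) · ((w^3)^2)) · ((u^4)^2)) · ((u^(-2))^2)) / w^2    [power of a product]
= ((((((w^5)^2)^6) · ((w^3)^2)) · ((u^4)^2)) · ((u^(-2))^2)) / w^2    [power of a power]
= (((((w^5)^12) · ((w^3)^2)) · ((u^4)^2)) · ((u^(-2))^2)) / w^2    [power of a power]
= (((w^60 · ((w^3)^2)) · ((u^4)^2)) · ((u^(-2))^2)) / w^2    [power of a power]
= (((w^60 · w^6) · ((u^4)^2)) · ((u^(-2))^2)) / w^2    [power of a power]
= ((w^66 · ((u^4)^2)) · ((u^(-2))^2)) / w^2    [product of powers]
= ((w^66 · u^8) · ((u^(-2))^2)) / w^2    [power of a power]
= ((w^66 · u^8) · u^(-4)) / w^2    [power of a power]
= u^4w^64    [quotient of powers; product of powers]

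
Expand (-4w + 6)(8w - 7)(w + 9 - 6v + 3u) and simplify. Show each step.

(-4w + 6)(8w - 7)(w + 9 - 6v + 3u)
= (-32w² + 28w + 48w - 42)(w + 9 - 6v + 3u)    [distributive law]
= (-32w² + 76w - 42)(w + 9 - 6v + 3u)    [combine like terms]
= -32w³ - 288w² + 192vw² - 96uw² + 76w² + 684w - 456vw + 228uw - 42w - 378 + 252v - 126u    [distributive law]
= -32w³ - 212w² + 192vw² - 96uw² + 642w - 456vw + 228uw - 378 + 252v - 126u    [combine like terms]

-32w³ - 212w² + 192vw² - 96uw² + 642w - 456vw + 228uw - 378 + 252v - 126u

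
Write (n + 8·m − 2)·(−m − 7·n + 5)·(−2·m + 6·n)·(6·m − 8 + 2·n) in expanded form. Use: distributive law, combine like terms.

428·m^3·n + 588·m^2·n − 1836·m^2·n^2 + 3736·m·n^2 − 908·m·n^3 + 564·n^3 − 84·n^4 − 2032·m·n − 1032·n^2 + 96·m^4 − 632·m^3 + 792·m^2 − 160·m + 480·n

(n + 8·m − 2)·(−m − 7·n + 5)·(−2·m + 6·n)·(6·m − 8 + 2·n)
= (−m·n − 7·n^2 + 5·n − 8·m^2 − 56·m·n + 40·m + 2·m + 14·n − 10)·(−2·m + 6·n)·(6·m − 8 + 2·n)    [distributive law]
= (−57·m·n − 7·n^2 + 19·n − 8·m^2 + 42·m − 10)·(−2·m + 6·n)·(6·m − 8 + 2·n)    [combine like terms]
= (114·m^2·n − 342·m·n^2 + 14·m·n^2 − 42·n^3 − 38·m·n + 114·n^2 + 16·m^3 − 48·m^2·n − 84·m^2 + 252·m·n + 20·m − 60·n)·(6·m − 8 + 2·n)    [distributive law]
= (66·m^2·n − 328·m·n^2 − 42·n^3 + 214·m·n + 114·n^2 + 16·m^3 − 84·m^2 + 20·m − 60·n)·(6·m − 8 + 2·n)    [combine like terms]
= 396·m^3·n − 528·m^2·n + 132·m^2·n^2 − 1968·m^2·n^2 + 2624·m·n^2 − 656·m·n^3 − 252·m·n^3 + 336·n^3 − 84·n^4 + 1284·m^2·n − 1712·m·n + 428·m·n^2 + 684·m·n^2 − 912·n^2 + 228·n^3 + 96·m^4 − 128·m^3 + 32·m^3·n − 504·m^3 + 672·m^2 − 168·m^2·n + 120·m^2 − 160·m + 40·m·n − 360·m·n + 480·n − 120·n^2    [distributive law]
= 428·m^3·n + 588·m^2·n − 1836·m^2·n^2 + 3736·m·n^2 − 908·m·n^3 + 564·n^3 − 84·n^4 − 2032·m·n − 1032·n^2 + 96·m^4 − 632·m^3 + 792·m^2 − 160·m + 480·n    [combine like terms]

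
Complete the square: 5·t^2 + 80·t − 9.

5(t + 8)^2 − 329

5·t^2 + 80·t − 9
= 5(t^2 + 16·t) − 9    [factor out 5 from the t-terms]
= 5(t^2 + 16·t + 64 − 64) − 9    [add and subtract 64 inside the bracket]
= 5(t + 8)^2 − 320 − 9    [perfect-square identity]
= 5(t + 8)^2 − 329    [combine constants]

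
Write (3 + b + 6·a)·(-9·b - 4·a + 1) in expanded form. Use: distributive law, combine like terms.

(3 + b + 6·a)·(-9·b - 4·a + 1)
= -27·b - 12·a + 3 - 9·b^2 - 4·a·b + b - 54·a·b - 24·a^2 + 6·a    [distributive law]
= -26·b - 6·a + 3 - 9·b^2 - 58·a·b - 24·a^2    [combine like terms]

-26·b - 6·a + 3 - 9·b^2 - 58·a·b - 24·a^2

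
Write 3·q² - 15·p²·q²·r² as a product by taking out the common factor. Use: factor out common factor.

3·q²(1 - 5·p²·r²)

3·q² - 15·p²·q²·r²
= 3(q² - 5·p²·q²·r²)    [factor out 3]
= 3·q²(1 - 5·p²·r²)    [factor out q²]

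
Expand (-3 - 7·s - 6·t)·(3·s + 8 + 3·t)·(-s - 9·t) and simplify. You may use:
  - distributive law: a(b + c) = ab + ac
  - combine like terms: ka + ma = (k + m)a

65·s^2 + 642·s·t + 24·s + 216·t + 513·t^2 + 21·s^3 + 228·s^2·t + 369·s·t^2 + 162·t^3

(-3 - 7·s - 6·t)·(3·s + 8 + 3·t)·(-s - 9·t)
= (-9·s - 24 - 9·t - 21·s^2 - 56·s - 21·s·t - 18·s·t - 48·t - 18·t^2)·(-s - 9·t)    [distributive law]
= (-65·s - 24 - 57·t - 21·s^2 - 39·s·t - 18·t^2)·(-s - 9·t)    [combine like terms]
= 65·s^2 + 585·s·t + 24·s + 216·t + 57·s·t + 513·t^2 + 21·s^3 + 189·s^2·t + 39·s^2·t + 351·s·t^2 + 18·s·t^2 + 162·t^3    [distributive law]
= 65·s^2 + 642·s·t + 24·s + 216·t + 513·t^2 + 21·s^3 + 228·s^2·t + 369·s·t^2 + 162·t^3    [combine like terms]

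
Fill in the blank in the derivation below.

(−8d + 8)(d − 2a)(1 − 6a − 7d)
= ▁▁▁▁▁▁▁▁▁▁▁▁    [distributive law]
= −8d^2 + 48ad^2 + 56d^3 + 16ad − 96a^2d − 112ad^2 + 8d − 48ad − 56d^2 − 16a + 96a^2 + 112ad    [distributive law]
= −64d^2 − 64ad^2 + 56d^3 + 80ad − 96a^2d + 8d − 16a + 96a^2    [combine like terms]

Applying distributive law to the line above:

(−8d^2 + 16ad + 8d − 16a)(1 − 6a − 7d)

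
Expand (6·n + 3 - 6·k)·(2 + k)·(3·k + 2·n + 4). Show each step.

42·k·n + 24·n^2 + 60·n + 6·k^2·n + 12·k·n^2 - 18·k + 24 - 51·k^2 - 18·k^3

(6·n + 3 - 6·k)·(2 + k)·(3·k + 2·n + 4)
= (12·n + 6·k·n + 6 + 3·k - 12·k - 6·k^2)·(3·k + 2·n + 4)    [distributive law]
= (12·n + 6·k·n + 6 - 9·k - 6·k^2)·(3·k + 2·n + 4)    [combine like terms]
= 36·k·n + 24·n^2 + 48·n + 18·k^2·n + 12·k·n^2 + 24·k·n + 18·k + 12·n + 24 - 27·k^2 - 18·k·n - 36·k - 18·k^3 - 12·k^2·n - 24·k^2    [distributive law]
= 42·k·n + 24·n^2 + 60·n + 6·k^2·n + 12·k·n^2 - 18·k + 24 - 51·k^2 - 18·k^3    [combine like terms]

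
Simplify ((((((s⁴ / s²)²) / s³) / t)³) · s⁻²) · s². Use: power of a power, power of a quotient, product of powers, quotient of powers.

s³t⁻³

((((((s⁴ / s²)²) / s³) / t)³) · s⁻²) · s²
= ((((((s⁴ / s²)²) / s³)³) / (t³)) · s⁻²) · s²    [power of a quotient]
= ((((((s⁴ / s²)²)³) / ((s³)³)) / (t³)) · s⁻²) · s²    [power of a quotient]
= (((((s⁴ / s²)⁶) / ((s³)³)) / (t³)) · s⁻²) · s²    [power of a power]
= ((((((s⁴)⁶) / ((s²)⁶)) / ((s³)³)) / (t³)) · s⁻²) · s²    [power of a quotient]
= ((((s²⁴ / ((s²)⁶)) / ((s³)³)) / (t³)) · s⁻²) · s²    [power of a power]
= ((((s²⁴ / s¹²) / ((s³)³)) / (t³)) · s⁻²) · s²    [power of a power]
= (((s¹² / ((s³)³)) / (t³)) · s⁻²) · s²    [quotient of powers]
= (((s¹² / s⁹) / (t³)) · s⁻²) · s²    [power of a power]
= ((s³ / (t³)) · s⁻²) · s²    [quotient of powers]
= s³t⁻³    [quotient of powers; product of powers]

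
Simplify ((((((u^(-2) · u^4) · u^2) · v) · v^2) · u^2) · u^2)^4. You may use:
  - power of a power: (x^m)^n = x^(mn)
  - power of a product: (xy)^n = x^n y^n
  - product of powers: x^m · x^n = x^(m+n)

((((((u^(-2) · u^4) · u^2) · v) · v^2) · u^2) · u^2)^4
= ((((((u^(-2) · u^4) · u^2) · v) · v^2) · u^2)^4) · ((u^2)^4)    [power of a product]
= ((((((u^(-2) · u^4) · u^2) · v) · v^2)^4) · ((u^2)^4)) · ((u^2)^4)    [power of a product]
= ((((((u^(-2) · u^4) · u^2) · v)^4) · ((v^2)^4)) · ((u^2)^4)) · ((u^2)^4)    [power of a product]
= ((((((u^(-2) · u^4) · u^2)^4) · (v^4)) · ((v^2)^4)) · ((u^2)^4)) · ((u^2)^4)    [power of a product]
= ((((((u^(-2) · u^4)^4) · ((u^2)^4)) · (v^4)) · ((v^2)^4)) · ((u^2)^4)) · ((u^2)^4)    [power of a product]
= (((((((u^(-2))^4) · ((u^4)^4)) · ((u^2)^4)) · (v^4)) · ((v^2)^4)) · ((u^2)^4)) · ((u^2)^4)    [power of a product]
= (((((u^(-8) · ((u^4)^4)) · ((u^2)^4)) · (v^4)) · ((v^2)^4)) · ((u^2)^4)) · ((u^2)^4)    [power of a power]
= (((((u^(-8) · u^16) · ((u^2)^4)) · (v^4)) · ((v^2)^4)) · ((u^2)^4)) · ((u^2)^4)    [power of a power]
= ((((u^8 · ((u^2)^4)) · (v^4)) · ((v^2)^4)) · ((u^2)^4)) · ((u^2)^4)    [product of powers]
= ((((u^8 · u^8) · (v^4)) · ((v^2)^4)) · ((u^2)^4)) · ((u^2)^4)    [power of a power]
= (((u^16 · (v^4)) · ((v^2)^4)) · ((u^2)^4)) · ((u^2)^4)    [product of powers]
= (((u^16 · v^4) · v^8) · ((u^2)^4)) · ((u^2)^4)    [power of a power]
= (((u^16 · v^4) · v^8) · u^8) · ((u^2)^4)    [power of a power]
= (((u^16 · v^4) · v^8) · u^8) · u^8    [power of a power]
= u^32·v^12    [product of powers]

u^32·v^12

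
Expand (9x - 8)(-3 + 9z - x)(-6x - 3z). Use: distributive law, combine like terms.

(9x - 8)(-3 + 9z - x)(-6x - 3z)
= (-27x + 81xz - 9x^2 + 24 - 72z + 8x)(-6x - 3z)    [distributive law]
= (-19x + 81xz - 9x^2 + 24 - 72z)(-6x - 3z)    [combine like terms]
= 114x^2 + 57xz - 486x^2z - 243xz^2 + 54x^3 + 27x^2z - 144x - 72z + 432xz + 216z^2    [distributive law]
= 114x^2 + 489xz - 459x^2z - 243xz^2 + 54x^3 - 144x - 72z + 216z^2    [combine like terms]

114x^2 + 489xz - 459x^2z - 243xz^2 + 54x^3 - 144x - 72z + 216z^2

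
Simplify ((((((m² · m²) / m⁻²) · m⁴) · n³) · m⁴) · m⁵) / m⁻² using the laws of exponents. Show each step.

((((((m² · m²) / m⁻²) · m⁴) · n³) · m⁴) · m⁵) / m⁻²
= (((((m⁴ / m⁻²) · m⁴) · n³) · m⁴) · m⁵) / m⁻²    [product of powers]
= ((((m⁶ · m⁴) · n³) · m⁴) · m⁵) / m⁻²    [quotient of powers]
= (((m¹⁰ · n³) · m⁴) · m⁵) / m⁻²    [product of powers]
= m²¹·n³    [quotient of powers; product of powers]

m²¹·n³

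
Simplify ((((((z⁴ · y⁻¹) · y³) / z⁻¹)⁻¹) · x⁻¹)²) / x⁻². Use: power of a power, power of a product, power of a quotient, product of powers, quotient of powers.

y⁻⁴·z⁻¹⁰

((((((z⁴ · y⁻¹) · y³) / z⁻¹)⁻¹) · x⁻¹)²) / x⁻²
= ((((((z⁴ · y⁻¹) · y³) / z⁻¹)⁻¹)²) · ((x⁻¹)²)) / x⁻²    [power of a product]
= (((((z⁴ · y⁻¹) · y³) / z⁻¹)⁻²) · ((x⁻¹)²)) / x⁻²    [power of a power]
= (((((z⁴ · y⁻¹) · y³)⁻²) / ((z⁻¹)⁻²)) · ((x⁻¹)²)) / x⁻²    [power of a quotient]
= (((((z⁴ · y⁻¹)⁻²) · ((y³)⁻²)) / ((z⁻¹)⁻²)) · ((x⁻¹)²)) / x⁻²    [power of a product]
= ((((((z⁴)⁻²) · ((y⁻¹)⁻²)) · ((y³)⁻²)) / ((z⁻¹)⁻²)) · ((x⁻¹)²)) / x⁻²    [power of a product]
= ((((z⁻⁸ · ((y⁻¹)⁻²)) · ((y³)⁻²)) / ((z⁻¹)⁻²)) · ((x⁻¹)²)) / x⁻²    [power of a power]
= ((((z⁻⁸ · y²) · ((y³)⁻²)) / ((z⁻¹)⁻²)) · ((x⁻¹)²)) / x⁻²    [power of a power]
= ((((z⁻⁸ · y²) · y⁻⁶) / ((z⁻¹)⁻²)) · ((x⁻¹)²)) / x⁻²    [power of a power]
= ((((z⁻⁸ · y²) · y⁻⁶) / z²) · ((x⁻¹)²)) / x⁻²    [power of a power]
= ((((z⁻⁸ · y²) · y⁻⁶) / z²) · x⁻²) / x⁻²    [power of a power]
= y⁻⁴·z⁻¹⁰    [quotient of powers; product of powers]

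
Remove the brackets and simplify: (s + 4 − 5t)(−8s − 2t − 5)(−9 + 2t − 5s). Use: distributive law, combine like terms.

(s + 4 − 5t)(−8s − 2t − 5)(−9 + 2t − 5s)
= (−8s^2 − 2st − 5s − 32s − 8t − 20 + 40st + 10t^2 + 25t)(−9 + 2t − 5s)    [distributive law]
= (−8s^2 + 38st − 37s + 17t − 20 + 10t^2)(−9 + 2t − 5s)    [combine like terms]
= 72s^2 − 16s^2t + 40s^3 − 342st + 76st^2 − 190s^2t + 333s − 74st + 185s^2 − 153t + 34t^2 − 85st + 180 − 40t + 100s − 90t^2 + 20t^3 − 50st^2    [distributive law]
= 257s^2 − 206s^2t + 40s^3 − 501st + 26st^2 + 433s − 193t − 56t^2 + 180 + 20t^3    [combine like terms]

257s^2 − 206s^2t + 40s^3 − 501st + 26st^2 + 433s − 193t − 56t^2 + 180 + 20t^3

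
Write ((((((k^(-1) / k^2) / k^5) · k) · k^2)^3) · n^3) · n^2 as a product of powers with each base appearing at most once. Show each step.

k^(-15)·n^5

((((((k^(-1) / k^2) / k^5) · k) · k^2)^3) · n^3) · n^2
= ((((((k^(-1) / k^2) / k^5) · k)^3) · ((k^2)^3)) · n^3) · n^2    [power of a product]
= ((((((k^(-1) / k^2) / k^5)^3) · (k^3)) · ((k^2)^3)) · n^3) · n^2    [power of a product]
= ((((((k^(-1) / k^2)^3) / ((k^5)^3)) · (k^3)) · ((k^2)^3)) · n^3) · n^2    [power of a quotient]
= (((((((k^(-1))^3) / ((k^2)^3)) / ((k^5)^3)) · (k^3)) · ((k^2)^3)) · n^3) · n^2    [power of a quotient]
= (((((k^(-3) / ((k^2)^3)) / ((k^5)^3)) · (k^3)) · ((k^2)^3)) · n^3) · n^2    [power of a power]
= (((((k^(-3) / k^6) / ((k^5)^3)) · (k^3)) · ((k^2)^3)) · n^3) · n^2    [power of a power]
= ((((k^(-9) / ((k^5)^3)) · (k^3)) · ((k^2)^3)) · n^3) · n^2    [quotient of powers]
= ((((k^(-9) / k^15) · (k^3)) · ((k^2)^3)) · n^3) · n^2    [power of a power]
= (((k^(-24) · (k^3)) · ((k^2)^3)) · n^3) · n^2    [quotient of powers]
= ((k^(-21) · ((k^2)^3)) · n^3) · n^2    [product of powers]
= ((k^(-21) · k^6) · n^3) · n^2    [power of a power]
= (k^(-15) · n^3) · n^2    [product of powers]
= k^(-15)·n^5    [product of powers]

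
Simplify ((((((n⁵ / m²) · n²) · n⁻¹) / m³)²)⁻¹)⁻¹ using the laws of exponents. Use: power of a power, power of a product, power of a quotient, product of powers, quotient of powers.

m⁻¹⁰n¹²

((((((n⁵ / m²) · n²) · n⁻¹) / m³)²)⁻¹)⁻¹
= (((((n⁵ / m²) · n²) · n⁻¹) / m³)²)¹    [power of a power]
= ((((n⁵ / m²) · n²) · n⁻¹) / m³)²    [power of a power]
= ((((n⁵ / m²) · n²) · n⁻¹)²) / ((m³)²)    [power of a quotient]
= ((((n⁵ / m²) · n²)²) · ((n⁻¹)²)) / ((m³)²)    [power of a product]
= ((((n⁵ / m²)²) · ((n²)²)) · ((n⁻¹)²)) / ((m³)²)    [power of a product]
= (((((n⁵)²) / ((m²)²)) · ((n²)²)) · ((n⁻¹)²)) / ((m³)²)    [power of a quotient]
= (((n¹⁰ / ((m²)²)) · ((n²)²)) · ((n⁻¹)²)) / ((m³)²)    [power of a power]
= (((n¹⁰ / m⁴) · ((n²)²)) · ((n⁻¹)²)) / ((m³)²)    [power of a power]
= (((n¹⁰ / m⁴) · n⁴) · ((n⁻¹)²)) / ((m³)²)    [power of a power]
= (((n¹⁰ / m⁴) · n⁴) · n⁻²) / ((m³)²)    [power of a power]
= (((n¹⁰ / m⁴) · n⁴) · n⁻²) / m⁶    [power of a power]
= m⁻¹⁰n¹²    [quotient of powers; product of powers]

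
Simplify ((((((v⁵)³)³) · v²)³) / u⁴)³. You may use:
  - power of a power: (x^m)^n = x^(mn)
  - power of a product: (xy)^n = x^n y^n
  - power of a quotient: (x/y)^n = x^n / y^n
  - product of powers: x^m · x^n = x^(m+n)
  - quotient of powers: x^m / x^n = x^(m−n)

u⁻¹²v⁴²³

((((((v⁵)³)³) · v²)³) / u⁴)³
= ((((((v⁵)³)³) · v²)³)³) / ((u⁴)³)    [power of a quotient]
= (((((v⁵)³)³) · v²)⁹) / ((u⁴)³)    [power of a power]
= (((((v⁵)³)³)⁹) · ((v²)⁹)) / ((u⁴)³)    [power of a product]
= ((((v⁵)³)²⁷) · ((v²)⁹)) / ((u⁴)³)    [power of a power]
= (((v⁵)⁸¹) · ((v²)⁹)) / ((u⁴)³)    [power of a power]
= (v⁴⁰⁵ · ((v²)⁹)) / ((u⁴)³)    [power of a power]
= (v⁴⁰⁵ · v¹⁸) / ((u⁴)³)    [power of a power]
= v⁴²³ / ((u⁴)³)    [product of powers]
= v⁴²³ / u¹²    [power of a power]
= u⁻¹²v⁴²³    [quotient of powers]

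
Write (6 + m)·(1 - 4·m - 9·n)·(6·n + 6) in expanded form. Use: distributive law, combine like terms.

(6 + m)·(1 - 4·m - 9·n)·(6·n + 6)
= (6 - 24·m - 54·n + m - 4·m^2 - 9·m·n)·(6·n + 6)    [distributive law]
= (6 - 23·m - 54·n - 4·m^2 - 9·m·n)·(6·n + 6)    [combine like terms]
= 36·n + 36 - 138·m·n - 138·m - 324·n^2 - 324·n - 24·m^2·n - 24·m^2 - 54·m·n^2 - 54·m·n    [distributive law]
= -288·n + 36 - 192·m·n - 138·m - 324·n^2 - 24·m^2·n - 24·m^2 - 54·m·n^2    [combine like terms]

-288·n + 36 - 192·m·n - 138·m - 324·n^2 - 24·m^2·n - 24·m^2 - 54·m·n^2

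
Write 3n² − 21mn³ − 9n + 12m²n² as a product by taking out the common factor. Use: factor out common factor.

3n(n − 7mn² − 3 + 4m²n)

3n² − 21mn³ − 9n + 12m²n²
= 3(n² − 7mn³ − 3n + 4m²n²)    [factor out 3]
= 3n(n − 7mn² − 3 + 4m²n)    [factor out n]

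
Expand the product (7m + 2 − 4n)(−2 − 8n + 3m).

−8m − 68mn + 21m^2 − 4 − 8n + 32n^2

(7m + 2 − 4n)(−2 − 8n + 3m)
= −14m − 56mn + 21m^2 − 4 − 16n + 6m + 8n + 32n^2 − 12mn    [distributive law]
= −8m − 68mn + 21m^2 − 4 − 8n + 32n^2    [combine like terms]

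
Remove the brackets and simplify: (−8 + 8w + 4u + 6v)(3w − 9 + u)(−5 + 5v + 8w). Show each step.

(−8 + 8w + 4u + 6v)(3w − 9 + u)(−5 + 5v + 8w)
= (−24w + 72 − 8u + 24w^2 − 72w + 8uw + 12uw − 36u + 4u^2 + 18vw − 54v + 6uv)(−5 + 5v + 8w)    [distributive law]
= (−96w + 72 − 44u + 24w^2 + 20uw + 4u^2 + 18vw − 54v + 6uv)(−5 + 5v + 8w)    [combine like terms]
= 480w − 480vw − 768w^2 − 360 + 360v + 576w + 220u − 220uv − 352uw − 120w^2 + 120vw^2 + 192w^3 − 100uw + 100uvw + 160uw^2 − 20u^2 + 20u^2v + 32u^2w − 90vw + 90v^2w + 144vw^2 + 270v − 270v^2 − 432vw − 30uv + 30uv^2 + 48uvw    [distributive law]
= 1056w − 1002vw − 888w^2 − 360 + 630v + 220u − 250uv − 452uw + 264vw^2 + 192w^3 + 148uvw + 160uw^2 − 20u^2 + 20u^2v + 32u^2w + 90v^2w − 270v^2 + 30uv^2    [combine like terms]

1056w − 1002vw − 888w^2 − 360 + 630v + 220u − 250uv − 452uw + 264vw^2 + 192w^3 + 148uvw + 160uw^2 − 20u^2 + 20u^2v + 32u^2w + 90v^2w − 270v^2 + 30uv^2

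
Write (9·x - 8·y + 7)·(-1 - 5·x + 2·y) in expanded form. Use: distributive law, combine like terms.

-44·x - 45·x^2 + 58·x·y + 22·y - 16·y^2 - 7

(9·x - 8·y + 7)·(-1 - 5·x + 2·y)
= -9·x - 45·x^2 + 18·x·y + 8·y + 40·x·y - 16·y^2 - 7 - 35·x + 14·y    [distributive law]
= -44·x - 45·x^2 + 58·x·y + 22·y - 16·y^2 - 7    [combine like terms]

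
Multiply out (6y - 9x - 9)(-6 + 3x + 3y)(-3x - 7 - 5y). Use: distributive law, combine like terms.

(6y - 9x - 9)(-6 + 3x + 3y)(-3x - 7 - 5y)
= (-36y + 18xy + 18y^2 + 54x - 27x^2 - 27xy + 54 - 27x - 27y)(-3x - 7 - 5y)    [distributive law]
= (-63y - 9xy + 18y^2 + 27x - 27x^2 + 54)(-3x - 7 - 5y)    [combine like terms]
= 189xy + 441y + 315y^2 + 27x^2y + 63xy + 45xy^2 - 54xy^2 - 126y^2 - 90y^3 - 81x^2 - 189x - 135xy + 81x^3 + 189x^2 + 135x^2y - 162x - 378 - 270y    [distributive law]
= 117xy + 171y + 189y^2 + 162x^2y - 9xy^2 - 90y^3 + 108x^2 - 351x + 81x^3 - 378    [combine like terms]

117xy + 171y + 189y^2 + 162x^2y - 9xy^2 - 90y^3 + 108x^2 - 351x + 81x^3 - 378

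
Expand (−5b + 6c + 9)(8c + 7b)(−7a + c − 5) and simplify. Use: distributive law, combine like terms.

−14abc + 2bc^2 + 53bc + 245ab^2 − 35b^2c + 175b^2 − 336ac^2 + 48c^3 − 168c^2 − 504ac − 360c − 441ab − 315b

(−5b + 6c + 9)(8c + 7b)(−7a + c − 5)
= (−40bc − 35b^2 + 48c^2 + 42bc + 72c + 63b)(−7a + c − 5)    [distributive law]
= (2bc − 35b^2 + 48c^2 + 72c + 63b)(−7a + c − 5)    [combine like terms]
= −14abc + 2bc^2 − 10bc + 245ab^2 − 35b^2c + 175b^2 − 336ac^2 + 48c^3 − 240c^2 − 504ac + 72c^2 − 360c − 441ab + 63bc − 315b    [distributive law]
= −14abc + 2bc^2 + 53bc + 245ab^2 − 35b^2c + 175b^2 − 336ac^2 + 48c^3 − 168c^2 − 504ac − 360c − 441ab − 315b    [combine like terms]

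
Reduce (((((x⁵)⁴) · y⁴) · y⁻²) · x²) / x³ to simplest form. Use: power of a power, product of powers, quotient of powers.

x¹⁹y²

(((((x⁵)⁴) · y⁴) · y⁻²) · x²) / x³
= (((x²⁰ · y⁴) · y⁻²) · x²) / x³    [power of a power]
= x¹⁹y²    [quotient of powers; product of powers]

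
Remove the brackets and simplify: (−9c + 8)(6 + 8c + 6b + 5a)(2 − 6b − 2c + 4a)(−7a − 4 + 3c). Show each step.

1868ac + 592c + 428c² + 1488abc + 480bc − 2952bc² + 1550ac² − 1068c³ + 2110a²c − 3618abc² + 1620bc³ − 1602ac³ + 432c⁴ + 846a²c² − 2268ab²c − 2160b²c + 972b²c² − 378a²bc + 1260a³c − 1760a − 384 + 1536ab + 768b − 2544a² + 2016ab² + 1152b² + 336a²b − 1120a³

(−9c + 8)(6 + 8c + 6b + 5a)(2 − 6b − 2c + 4a)(−7a − 4 + 3c)
= (−54c − 72c² − 54bc − 45ac + 48 + 64c + 48b + 40a)(2 − 6b − 2c + 4a)(−7a − 4 + 3c)    [distributive law]
= (10c − 72c² − 54bc − 45ac + 48 + 48b + 40a)(2 − 6b − 2c + 4a)(−7a − 4 + 3c)    [combine like terms]
= (20c − 60bc − 20c² + 40ac − 144c² + 432bc² + 144c³ − 288ac² − 108bc + 324b²c + 108bc² − 216abc − 90ac + 270abc + 90ac² − 180a²c + 96 − 288b − 96c + 192a + 96b − 288b² − 96bc + 192ab + 80a − 240ab − 80ac + 160a²)(−7a − 4 + 3c)    [distributive law]
= (−76c − 264bc − 164c² − 130ac + 540bc² + 144c³ − 198ac² + 324b²c + 54abc − 180a²c + 96 − 192b + 272a − 288b² − 48ab + 160a²)(−7a − 4 + 3c)    [combine like terms]
= 532ac + 304c − 228c² + 1848abc + 1056bc − 792bc² + 1148ac² + 656c² − 492c³ + 910a²c + 520ac − 390ac² − 3780abc² − 2160bc² + 1620bc³ − 1008ac³ − 576c³ + 432c⁴ + 1386a²c² + 792ac² − 594ac³ − 2268ab²c − 1296b²c + 972b²c² − 378a²bc − 216abc + 162abc² + 1260a³c + 720a²c − 540a²c² − 672a − 384 + 288c + 1344ab + 768b − 576bc − 1904a² − 1088a + 816ac + 2016ab² + 1152b² − 864b²c + 336a²b + 192ab − 144abc − 1120a³ − 640a² + 480a²c    [distributive law]
= 1868ac + 592c + 428c² + 1488abc + 480bc − 2952bc² + 1550ac² − 1068c³ + 2110a²c − 3618abc² + 1620bc³ − 1602ac³ + 432c⁴ + 846a²c² − 2268ab²c − 2160b²c + 972b²c² − 378a²bc + 1260a³c − 1760a − 384 + 1536ab + 768b − 2544a² + 2016ab² + 1152b² + 336a²b − 1120a³    [combine like terms]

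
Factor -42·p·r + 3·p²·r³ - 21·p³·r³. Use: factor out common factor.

3·p·r(-14 + p·r² - 7·p²·r²)

-42·p·r + 3·p²·r³ - 21·p³·r³
= 3(-14·p·r + p²·r³ - 7·p³·r³)    [factor out 3]
= 3·p·r(-14 + p·r² - 7·p²·r²)    [factor out p·r]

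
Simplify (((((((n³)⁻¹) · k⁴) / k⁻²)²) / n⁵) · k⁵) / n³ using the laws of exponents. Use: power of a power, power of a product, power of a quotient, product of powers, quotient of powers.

k¹⁷n⁻¹⁴

(((((((n³)⁻¹) · k⁴) / k⁻²)²) / n⁵) · k⁵) / n³
= (((((((n³)⁻¹) · k⁴)²) / ((k⁻²)²)) / n⁵) · k⁵) / n³    [power of a quotient]
= (((((((n³)⁻¹)²) · ((k⁴)²)) / ((k⁻²)²)) / n⁵) · k⁵) / n³    [power of a product]
= ((((((n³)⁻²) · ((k⁴)²)) / ((k⁻²)²)) / n⁵) · k⁵) / n³    [power of a power]
= ((((n⁻⁶ · ((k⁴)²)) / ((k⁻²)²)) / n⁵) · k⁵) / n³    [power of a power]
= ((((n⁻⁶ · k⁸) / ((k⁻²)²)) / n⁵) · k⁵) / n³    [power of a power]
= ((((n⁻⁶ · k⁸) / k⁻⁴) / n⁵) · k⁵) / n³    [power of a power]
= k¹⁷n⁻¹⁴    [quotient of powers; product of powers]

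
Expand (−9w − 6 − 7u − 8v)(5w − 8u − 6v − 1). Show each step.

(−9w − 6 − 7u − 8v)(5w − 8u − 6v − 1)
= −45w² + 72uw + 54vw + 9w − 30w + 48u + 36v + 6 − 35uw + 56u² + 42uv + 7u − 40vw + 64uv + 48v² + 8v    [distributive law]
= −45w² + 37uw + 14vw − 21w + 55u + 44v + 6 + 56u² + 106uv + 48v²    [combine like terms]

−45w² + 37uw + 14vw − 21w + 55u + 44v + 6 + 56u² + 106uv + 48v²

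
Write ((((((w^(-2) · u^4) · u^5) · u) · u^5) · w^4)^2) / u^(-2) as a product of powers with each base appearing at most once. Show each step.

u^32w^4

((((((w^(-2) · u^4) · u^5) · u) · u^5) · w^4)^2) / u^(-2)
= ((((((w^(-2) · u^4) · u^5) · u) · u^5)^2) · ((w^4)^2)) / u^(-2)    [power of a product]
= ((((((w^(-2) · u^4) · u^5) · u)^2) · ((u^5)^2)) · ((w^4)^2)) / u^(-2)    [power of a product]
= ((((((w^(-2) · u^4) · u^5)^2) · (u^2)) · ((u^5)^2)) · ((w^4)^2)) / u^(-2)    [power of a product]
= ((((((w^(-2) · u^4)^2) · ((u^5)^2)) · (u^2)) · ((u^5)^2)) · ((w^4)^2)) / u^(-2)    [power of a product]
= (((((((w^(-2))^2) · ((u^4)^2)) · ((u^5)^2)) · (u^2)) · ((u^5)^2)) · ((w^4)^2)) / u^(-2)    [power of a product]
= (((((w^(-4) · ((u^4)^2)) · ((u^5)^2)) · (u^2)) · ((u^5)^2)) · ((w^4)^2)) / u^(-2)    [power of a power]
= (((((w^(-4) · u^8) · ((u^5)^2)) · (u^2)) · ((u^5)^2)) · ((w^4)^2)) / u^(-2)    [power of a power]
= (((((w^(-4) · u^8) · u^10) · (u^2)) · ((u^5)^2)) · ((w^4)^2)) / u^(-2)    [power of a power]
= (((((w^(-4) · u^8) · u^10) · u^2) · u^10) · ((w^4)^2)) / u^(-2)    [power of a power]
= (((((w^(-4) · u^8) · u^10) · u^2) · u^10) · w^8) / u^(-2)    [power of a power]
= u^32w^4    [quotient of powers; product of powers]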